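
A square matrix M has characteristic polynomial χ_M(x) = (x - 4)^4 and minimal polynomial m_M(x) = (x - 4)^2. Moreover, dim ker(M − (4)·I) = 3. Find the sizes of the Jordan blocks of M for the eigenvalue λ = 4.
Block sizes for λ = 4: [2, 1, 1]

Step 1 — from the characteristic polynomial, algebraic multiplicity of λ = 4 is 4. From dim ker(M − (4)·I) = 3, there are exactly 3 Jordan blocks for λ = 4.
Step 2 — from the minimal polynomial, the factor (x − 4)^2 tells us the largest block for λ = 4 has size 2.
Step 3 — with total size 4, 3 blocks, and largest block 2, the block sizes (in nonincreasing order) are [2, 1, 1].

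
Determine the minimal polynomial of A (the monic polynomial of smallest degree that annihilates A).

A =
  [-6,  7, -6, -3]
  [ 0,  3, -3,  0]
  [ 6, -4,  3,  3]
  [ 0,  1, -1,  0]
x^3

The characteristic polynomial is χ_A(x) = x^4, so the eigenvalues are known. The minimal polynomial is
  m_A(x) = Π_λ (x − λ)^{k_λ}
where k_λ is the size of the *largest* Jordan block for λ (equivalently, the smallest k with (A − λI)^k v = 0 for every generalised eigenvector v of λ).

  λ = 0: largest Jordan block has size 3, contributing (x − 0)^3

So m_A(x) = x^3 = x^3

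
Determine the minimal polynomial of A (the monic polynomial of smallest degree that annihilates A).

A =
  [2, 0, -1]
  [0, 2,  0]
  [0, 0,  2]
x^2 - 4*x + 4

The characteristic polynomial is χ_A(x) = (x - 2)^3, so the eigenvalues are known. The minimal polynomial is
  m_A(x) = Π_λ (x − λ)^{k_λ}
where k_λ is the size of the *largest* Jordan block for λ (equivalently, the smallest k with (A − λI)^k v = 0 for every generalised eigenvector v of λ).

  λ = 2: largest Jordan block has size 2, contributing (x − 2)^2

So m_A(x) = (x - 2)^2 = x^2 - 4*x + 4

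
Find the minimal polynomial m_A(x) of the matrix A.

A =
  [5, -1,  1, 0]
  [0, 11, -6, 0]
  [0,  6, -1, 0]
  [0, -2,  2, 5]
x^2 - 10*x + 25

The characteristic polynomial is χ_A(x) = (x - 5)^4, so the eigenvalues are known. The minimal polynomial is
  m_A(x) = Π_λ (x − λ)^{k_λ}
where k_λ is the size of the *largest* Jordan block for λ (equivalently, the smallest k with (A − λI)^k v = 0 for every generalised eigenvector v of λ).

  λ = 5: largest Jordan block has size 2, contributing (x − 5)^2

So m_A(x) = (x - 5)^2 = x^2 - 10*x + 25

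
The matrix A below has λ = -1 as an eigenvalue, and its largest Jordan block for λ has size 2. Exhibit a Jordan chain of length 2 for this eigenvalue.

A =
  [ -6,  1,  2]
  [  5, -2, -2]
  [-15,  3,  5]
A Jordan chain for λ = -1 of length 2:
v_1 = (-5, 5, -15)ᵀ
v_2 = (1, 0, 0)ᵀ

Let N = A − (-1)·I. We want v_2 with N^2 v_2 = 0 but N^1 v_2 ≠ 0; then v_{j-1} := N · v_j for j = 2, …, 2.

Pick v_2 = (1, 0, 0)ᵀ.
Then v_1 = N · v_2 = (-5, 5, -15)ᵀ.

Sanity check: (A − (-1)·I) v_1 = (0, 0, 0)ᵀ = 0. ✓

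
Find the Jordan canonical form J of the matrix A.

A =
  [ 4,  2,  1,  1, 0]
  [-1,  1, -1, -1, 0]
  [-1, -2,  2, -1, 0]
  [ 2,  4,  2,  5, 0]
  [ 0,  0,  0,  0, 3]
J_2(3) ⊕ J_1(3) ⊕ J_1(3) ⊕ J_1(3)

The characteristic polynomial is
  det(x·I − A) = x^5 - 15*x^4 + 90*x^3 - 270*x^2 + 405*x - 243 = (x - 3)^5

Eigenvalues and multiplicities (the geometric multiplicity of λ is n − rank(A − λI), which equals the number of Jordan blocks for λ):
  λ = 3: algebraic multiplicity = 5, geometric multiplicity = 4

Determining the block sizes for each eigenvalue:
  λ = 3: 4 blocks summing to 5 forces exactly one block of size 2 and the rest size 1 → block sizes [2, 1, 1, 1]

Assembling the blocks gives a Jordan form
J =
  [3, 1, 0, 0, 0]
  [0, 3, 0, 0, 0]
  [0, 0, 3, 0, 0]
  [0, 0, 0, 3, 0]
  [0, 0, 0, 0, 3]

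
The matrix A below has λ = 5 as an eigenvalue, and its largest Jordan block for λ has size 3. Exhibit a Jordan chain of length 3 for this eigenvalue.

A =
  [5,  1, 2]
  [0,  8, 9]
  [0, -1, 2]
A Jordan chain for λ = 5 of length 3:
v_1 = (1, 0, 0)ᵀ
v_2 = (1, 3, -1)ᵀ
v_3 = (0, 1, 0)ᵀ

Let N = A − (5)·I. We want v_3 with N^3 v_3 = 0 but N^2 v_3 ≠ 0; then v_{j-1} := N · v_j for j = 3, …, 2.

Pick v_3 = (0, 1, 0)ᵀ.
Then v_2 = N · v_3 = (1, 3, -1)ᵀ.
Then v_1 = N · v_2 = (1, 0, 0)ᵀ.

Sanity check: (A − (5)·I) v_1 = (0, 0, 0)ᵀ = 0. ✓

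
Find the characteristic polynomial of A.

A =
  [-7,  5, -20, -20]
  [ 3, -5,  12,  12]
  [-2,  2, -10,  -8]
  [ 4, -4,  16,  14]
x^4 + 8*x^3 + 24*x^2 + 32*x + 16

Expanding det(x·I − A) (e.g. by cofactor expansion or by noting that A is similar to its Jordan form J, which has the same characteristic polynomial as A) gives
  χ_A(x) = x^4 + 8*x^3 + 24*x^2 + 32*x + 16
which factors as (x + 2)^4. The eigenvalues (with algebraic multiplicities) are λ = -2 with multiplicity 4.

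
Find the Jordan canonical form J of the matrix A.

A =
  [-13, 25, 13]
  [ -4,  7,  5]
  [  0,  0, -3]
J_3(-3)

The characteristic polynomial is
  det(x·I − A) = x^3 + 9*x^2 + 27*x + 27 = (x + 3)^3

Eigenvalues and multiplicities (the geometric multiplicity of λ is n − rank(A − λI), which equals the number of Jordan blocks for λ):
  λ = -3: algebraic multiplicity = 3, geometric multiplicity = 1

Determining the block sizes for each eigenvalue:
  λ = -3: one block (gm = 1), so the single block has size am = 3 → block sizes [3]

Assembling the blocks gives a Jordan form
J =
  [-3,  1,  0]
  [ 0, -3,  1]
  [ 0,  0, -3]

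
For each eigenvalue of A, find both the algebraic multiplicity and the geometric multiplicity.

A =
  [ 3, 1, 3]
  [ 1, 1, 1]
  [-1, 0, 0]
λ = 1: alg = 2, geom = 1; λ = 2: alg = 1, geom = 1

Step 1 — factor the characteristic polynomial to read off the algebraic multiplicities:
  χ_A(x) = (x - 2)*(x - 1)^2

Step 2 — compute geometric multiplicities via the rank-nullity identity g(λ) = n − rank(A − λI):
  rank(A − (1)·I) = 2, so dim ker(A − (1)·I) = n − 2 = 1
  rank(A − (2)·I) = 2, so dim ker(A − (2)·I) = n − 2 = 1

Summary:
  λ = 1: algebraic multiplicity = 2, geometric multiplicity = 1
  λ = 2: algebraic multiplicity = 1, geometric multiplicity = 1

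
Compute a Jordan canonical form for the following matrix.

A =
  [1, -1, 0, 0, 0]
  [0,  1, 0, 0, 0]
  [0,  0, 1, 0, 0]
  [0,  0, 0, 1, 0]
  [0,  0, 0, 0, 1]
J_2(1) ⊕ J_1(1) ⊕ J_1(1) ⊕ J_1(1)

The characteristic polynomial is
  det(x·I − A) = x^5 - 5*x^4 + 10*x^3 - 10*x^2 + 5*x - 1 = (x - 1)^5

Eigenvalues and multiplicities (the geometric multiplicity of λ is n − rank(A − λI), which equals the number of Jordan blocks for λ):
  λ = 1: algebraic multiplicity = 5, geometric multiplicity = 4

Determining the block sizes for each eigenvalue:
  λ = 1: 4 blocks summing to 5 forces exactly one block of size 2 and the rest size 1 → block sizes [2, 1, 1, 1]

Assembling the blocks gives a Jordan form
J =
  [1, 1, 0, 0, 0]
  [0, 1, 0, 0, 0]
  [0, 0, 1, 0, 0]
  [0, 0, 0, 1, 0]
  [0, 0, 0, 0, 1]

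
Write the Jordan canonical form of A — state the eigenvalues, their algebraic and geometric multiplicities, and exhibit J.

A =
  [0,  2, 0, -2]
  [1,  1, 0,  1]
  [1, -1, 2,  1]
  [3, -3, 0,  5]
J_2(2) ⊕ J_1(2) ⊕ J_1(2)

The characteristic polynomial is
  det(x·I − A) = x^4 - 8*x^3 + 24*x^2 - 32*x + 16 = (x - 2)^4

Eigenvalues and multiplicities (the geometric multiplicity of λ is n − rank(A − λI), which equals the number of Jordan blocks for λ):
  λ = 2: algebraic multiplicity = 4, geometric multiplicity = 3

Determining the block sizes for each eigenvalue:
  λ = 2: 3 blocks summing to 4 forces exactly one block of size 2 and the rest size 1 → block sizes [2, 1, 1]

Assembling the blocks gives a Jordan form
J =
  [2, 1, 0, 0]
  [0, 2, 0, 0]
  [0, 0, 2, 0]
  [0, 0, 0, 2]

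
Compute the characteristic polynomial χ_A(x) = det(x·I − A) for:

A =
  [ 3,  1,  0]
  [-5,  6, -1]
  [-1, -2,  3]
x^3 - 12*x^2 + 48*x - 64

Expanding det(x·I − A) (e.g. by cofactor expansion or by noting that A is similar to its Jordan form J, which has the same characteristic polynomial as A) gives
  χ_A(x) = x^3 - 12*x^2 + 48*x - 64
which factors as (x - 4)^3. The eigenvalues (with algebraic multiplicities) are λ = 4 with multiplicity 3.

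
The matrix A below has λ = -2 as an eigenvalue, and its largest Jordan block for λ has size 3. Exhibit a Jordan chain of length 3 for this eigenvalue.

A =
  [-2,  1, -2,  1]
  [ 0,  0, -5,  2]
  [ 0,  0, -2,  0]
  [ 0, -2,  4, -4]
A Jordan chain for λ = -2 of length 3:
v_1 = (-1, -2, 0, 2)ᵀ
v_2 = (-2, -5, 0, 4)ᵀ
v_3 = (0, 0, 1, 0)ᵀ

Let N = A − (-2)·I. We want v_3 with N^3 v_3 = 0 but N^2 v_3 ≠ 0; then v_{j-1} := N · v_j for j = 3, …, 2.

Pick v_3 = (0, 0, 1, 0)ᵀ.
Then v_2 = N · v_3 = (-2, -5, 0, 4)ᵀ.
Then v_1 = N · v_2 = (-1, -2, 0, 2)ᵀ.

Sanity check: (A − (-2)·I) v_1 = (0, 0, 0, 0)ᵀ = 0. ✓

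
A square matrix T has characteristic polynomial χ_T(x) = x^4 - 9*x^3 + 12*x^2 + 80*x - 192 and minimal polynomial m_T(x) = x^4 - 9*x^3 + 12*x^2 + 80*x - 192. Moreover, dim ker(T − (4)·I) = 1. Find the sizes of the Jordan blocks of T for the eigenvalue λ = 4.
Block sizes for λ = 4: [3]

Step 1 — from the characteristic polynomial, algebraic multiplicity of λ = 4 is 3. From dim ker(T − (4)·I) = 1, there are exactly 1 Jordan blocks for λ = 4.
Step 2 — from the minimal polynomial, the factor (x − 4)^3 tells us the largest block for λ = 4 has size 3.
Step 3 — with total size 3, 1 blocks, and largest block 3, the block sizes (in nonincreasing order) are [3].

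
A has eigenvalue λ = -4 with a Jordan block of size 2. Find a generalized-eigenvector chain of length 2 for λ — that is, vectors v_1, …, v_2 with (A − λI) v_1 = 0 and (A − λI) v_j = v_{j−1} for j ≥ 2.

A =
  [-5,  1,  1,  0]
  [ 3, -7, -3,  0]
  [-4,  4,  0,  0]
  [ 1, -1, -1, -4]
A Jordan chain for λ = -4 of length 2:
v_1 = (-1, 3, -4, 1)ᵀ
v_2 = (1, 0, 0, 0)ᵀ

Let N = A − (-4)·I. We want v_2 with N^2 v_2 = 0 but N^1 v_2 ≠ 0; then v_{j-1} := N · v_j for j = 2, …, 2.

Pick v_2 = (1, 0, 0, 0)ᵀ.
Then v_1 = N · v_2 = (-1, 3, -4, 1)ᵀ.

Sanity check: (A − (-4)·I) v_1 = (0, 0, 0, 0)ᵀ = 0. ✓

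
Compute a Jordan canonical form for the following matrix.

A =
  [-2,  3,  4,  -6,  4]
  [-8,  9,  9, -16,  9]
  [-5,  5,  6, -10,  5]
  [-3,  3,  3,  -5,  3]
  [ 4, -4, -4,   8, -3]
J_3(1) ⊕ J_1(1) ⊕ J_1(1)

The characteristic polynomial is
  det(x·I − A) = x^5 - 5*x^4 + 10*x^3 - 10*x^2 + 5*x - 1 = (x - 1)^5

Eigenvalues and multiplicities (the geometric multiplicity of λ is n − rank(A − λI), which equals the number of Jordan blocks for λ):
  λ = 1: algebraic multiplicity = 5, geometric multiplicity = 3

Determining the block sizes for each eigenvalue:
  λ = 1: with am = 5 and gm = 3, the partition is not yet determined (e.g. several partitions of 5 into 3 parts exist). Let N = A − (1)·I. Computing rank(N^1) = 2, rank(N^2) = 1, rank(N^3) = 0; the number of blocks of size ≥ j is rank(N^{j−1}) − rank(N^j), giving [3, 1, 1]. So we have 1 block(s) of size 3, 2 block(s) of size 1 → block sizes [3, 1, 1]

Assembling the blocks gives a Jordan form
J =
  [1, 1, 0, 0, 0]
  [0, 1, 1, 0, 0]
  [0, 0, 1, 0, 0]
  [0, 0, 0, 1, 0]
  [0, 0, 0, 0, 1]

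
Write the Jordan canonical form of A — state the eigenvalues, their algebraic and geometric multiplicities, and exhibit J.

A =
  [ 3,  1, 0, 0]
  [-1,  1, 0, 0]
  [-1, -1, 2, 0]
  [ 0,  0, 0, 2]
J_2(2) ⊕ J_1(2) ⊕ J_1(2)

The characteristic polynomial is
  det(x·I − A) = x^4 - 8*x^3 + 24*x^2 - 32*x + 16 = (x - 2)^4

Eigenvalues and multiplicities (the geometric multiplicity of λ is n − rank(A − λI), which equals the number of Jordan blocks for λ):
  λ = 2: algebraic multiplicity = 4, geometric multiplicity = 3

Determining the block sizes for each eigenvalue:
  λ = 2: 3 blocks summing to 4 forces exactly one block of size 2 and the rest size 1 → block sizes [2, 1, 1]

Assembling the blocks gives a Jordan form
J =
  [2, 1, 0, 0]
  [0, 2, 0, 0]
  [0, 0, 2, 0]
  [0, 0, 0, 2]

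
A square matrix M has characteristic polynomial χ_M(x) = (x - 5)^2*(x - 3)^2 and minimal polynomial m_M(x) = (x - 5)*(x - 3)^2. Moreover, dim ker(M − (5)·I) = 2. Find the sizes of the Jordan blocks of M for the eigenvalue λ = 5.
Block sizes for λ = 5: [1, 1]

Step 1 — from the characteristic polynomial, algebraic multiplicity of λ = 5 is 2. From dim ker(M − (5)·I) = 2, there are exactly 2 Jordan blocks for λ = 5.
Step 2 — from the minimal polynomial, the factor (x − 5) tells us the largest block for λ = 5 has size 1.
Step 3 — with total size 2, 2 blocks, and largest block 1, the block sizes (in nonincreasing order) are [1, 1].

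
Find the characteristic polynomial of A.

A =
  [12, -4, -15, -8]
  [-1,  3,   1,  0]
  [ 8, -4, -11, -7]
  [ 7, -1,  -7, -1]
x^4 - 3*x^3 - 6*x^2 + 28*x - 24

Expanding det(x·I − A) (e.g. by cofactor expansion or by noting that A is similar to its Jordan form J, which has the same characteristic polynomial as A) gives
  χ_A(x) = x^4 - 3*x^3 - 6*x^2 + 28*x - 24
which factors as (x - 2)^3*(x + 3). The eigenvalues (with algebraic multiplicities) are λ = -3 with multiplicity 1, λ = 2 with multiplicity 3.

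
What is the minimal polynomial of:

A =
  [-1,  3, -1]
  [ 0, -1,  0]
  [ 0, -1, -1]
x^3 + 3*x^2 + 3*x + 1

The characteristic polynomial is χ_A(x) = (x + 1)^3, so the eigenvalues are known. The minimal polynomial is
  m_A(x) = Π_λ (x − λ)^{k_λ}
where k_λ is the size of the *largest* Jordan block for λ (equivalently, the smallest k with (A − λI)^k v = 0 for every generalised eigenvector v of λ).

  λ = -1: largest Jordan block has size 3, contributing (x + 1)^3

So m_A(x) = (x + 1)^3 = x^3 + 3*x^2 + 3*x + 1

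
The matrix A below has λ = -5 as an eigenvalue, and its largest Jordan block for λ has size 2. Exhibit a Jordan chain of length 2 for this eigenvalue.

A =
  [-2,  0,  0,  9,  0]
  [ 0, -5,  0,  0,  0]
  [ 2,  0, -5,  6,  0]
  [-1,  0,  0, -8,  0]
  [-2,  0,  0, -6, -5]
A Jordan chain for λ = -5 of length 2:
v_1 = (3, 0, 2, -1, -2)ᵀ
v_2 = (1, 0, 0, 0, 0)ᵀ

Let N = A − (-5)·I. We want v_2 with N^2 v_2 = 0 but N^1 v_2 ≠ 0; then v_{j-1} := N · v_j for j = 2, …, 2.

Pick v_2 = (1, 0, 0, 0, 0)ᵀ.
Then v_1 = N · v_2 = (3, 0, 2, -1, -2)ᵀ.

Sanity check: (A − (-5)·I) v_1 = (0, 0, 0, 0, 0)ᵀ = 0. ✓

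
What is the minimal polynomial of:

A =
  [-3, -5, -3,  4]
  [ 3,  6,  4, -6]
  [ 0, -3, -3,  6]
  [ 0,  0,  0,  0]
x^3

The characteristic polynomial is χ_A(x) = x^4, so the eigenvalues are known. The minimal polynomial is
  m_A(x) = Π_λ (x − λ)^{k_λ}
where k_λ is the size of the *largest* Jordan block for λ (equivalently, the smallest k with (A − λI)^k v = 0 for every generalised eigenvector v of λ).

  λ = 0: largest Jordan block has size 3, contributing (x − 0)^3

So m_A(x) = x^3 = x^3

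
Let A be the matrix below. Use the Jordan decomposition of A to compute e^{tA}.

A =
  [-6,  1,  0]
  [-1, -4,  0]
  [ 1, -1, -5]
e^{tA} =
  [-t*exp(-5*t) + exp(-5*t), t*exp(-5*t), 0]
  [-t*exp(-5*t), t*exp(-5*t) + exp(-5*t), 0]
  [t*exp(-5*t), -t*exp(-5*t), exp(-5*t)]

Strategy: write A = P · J · P⁻¹ where J is a Jordan canonical form, so e^{tA} = P · e^{tJ} · P⁻¹, and e^{tJ} can be computed block-by-block.

A has Jordan form
J =
  [-5,  1,  0]
  [ 0, -5,  0]
  [ 0,  0, -5]
(up to reordering of blocks).

Per-block formulas:
  For a 1×1 block at λ = -5: exp(t · [-5]) = [e^(-5t)].
  For a 2×2 Jordan block J_2(-5): exp(t · J_2(-5)) = e^(-5t)·(I + t·N), where N is the 2×2 nilpotent shift.

After assembling e^{tJ} and conjugating by P, we get:

e^{tA} =
  [-t*exp(-5*t) + exp(-5*t), t*exp(-5*t), 0]
  [-t*exp(-5*t), t*exp(-5*t) + exp(-5*t), 0]
  [t*exp(-5*t), -t*exp(-5*t), exp(-5*t)]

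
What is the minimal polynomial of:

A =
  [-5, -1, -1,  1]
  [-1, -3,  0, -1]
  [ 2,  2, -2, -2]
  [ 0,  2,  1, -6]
x^2 + 8*x + 16

The characteristic polynomial is χ_A(x) = (x + 4)^4, so the eigenvalues are known. The minimal polynomial is
  m_A(x) = Π_λ (x − λ)^{k_λ}
where k_λ is the size of the *largest* Jordan block for λ (equivalently, the smallest k with (A − λI)^k v = 0 for every generalised eigenvector v of λ).

  λ = -4: largest Jordan block has size 2, contributing (x + 4)^2

So m_A(x) = (x + 4)^2 = x^2 + 8*x + 16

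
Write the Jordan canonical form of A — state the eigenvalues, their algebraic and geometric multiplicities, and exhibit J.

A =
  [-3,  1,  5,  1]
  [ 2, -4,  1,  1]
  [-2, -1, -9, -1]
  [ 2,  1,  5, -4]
J_3(-5) ⊕ J_1(-5)

The characteristic polynomial is
  det(x·I − A) = x^4 + 20*x^3 + 150*x^2 + 500*x + 625 = (x + 5)^4

Eigenvalues and multiplicities (the geometric multiplicity of λ is n − rank(A − λI), which equals the number of Jordan blocks for λ):
  λ = -5: algebraic multiplicity = 4, geometric multiplicity = 2

Determining the block sizes for each eigenvalue:
  λ = -5: with am = 4 and gm = 2, the partition is not yet determined (e.g. several partitions of 4 into 2 parts exist). Let N = A − (-5)·I. Computing rank(N^1) = 2, rank(N^2) = 1, rank(N^3) = 0; the number of blocks of size ≥ j is rank(N^{j−1}) − rank(N^j), giving [2, 1, 1]. So we have 1 block(s) of size 3, 1 block(s) of size 1 → block sizes [3, 1]

Assembling the blocks gives a Jordan form
J =
  [-5,  1,  0,  0]
  [ 0, -5,  1,  0]
  [ 0,  0, -5,  0]
  [ 0,  0,  0, -5]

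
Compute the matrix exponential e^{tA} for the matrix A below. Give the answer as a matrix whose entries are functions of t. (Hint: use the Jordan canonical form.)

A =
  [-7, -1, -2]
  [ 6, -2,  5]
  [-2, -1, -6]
e^{tA} =
  [t^2*exp(-5*t) - 2*t*exp(-5*t) + exp(-5*t), t^2*exp(-5*t)/2 - t*exp(-5*t), t^2*exp(-5*t)/2 - 2*t*exp(-5*t)]
  [-2*t^2*exp(-5*t) + 6*t*exp(-5*t), -t^2*exp(-5*t) + 3*t*exp(-5*t) + exp(-5*t), -t^2*exp(-5*t) + 5*t*exp(-5*t)]
  [-2*t*exp(-5*t), -t*exp(-5*t), -t*exp(-5*t) + exp(-5*t)]

Strategy: write A = P · J · P⁻¹ where J is a Jordan canonical form, so e^{tA} = P · e^{tJ} · P⁻¹, and e^{tJ} can be computed block-by-block.

A has Jordan form
J =
  [-5,  1,  0]
  [ 0, -5,  1]
  [ 0,  0, -5]
(up to reordering of blocks).

Per-block formulas:
  For a 3×3 Jordan block J_3(-5): exp(t · J_3(-5)) = e^(-5t)·(I + t·N + (t^2/2)·N^2), where N is the 3×3 nilpotent shift.

After assembling e^{tJ} and conjugating by P, we get:

e^{tA} =
  [t^2*exp(-5*t) - 2*t*exp(-5*t) + exp(-5*t), t^2*exp(-5*t)/2 - t*exp(-5*t), t^2*exp(-5*t)/2 - 2*t*exp(-5*t)]
  [-2*t^2*exp(-5*t) + 6*t*exp(-5*t), -t^2*exp(-5*t) + 3*t*exp(-5*t) + exp(-5*t), -t^2*exp(-5*t) + 5*t*exp(-5*t)]
  [-2*t*exp(-5*t), -t*exp(-5*t), -t*exp(-5*t) + exp(-5*t)]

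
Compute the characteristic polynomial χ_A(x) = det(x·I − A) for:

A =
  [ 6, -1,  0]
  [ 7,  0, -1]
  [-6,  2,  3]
x^3 - 9*x^2 + 27*x - 27

Expanding det(x·I − A) (e.g. by cofactor expansion or by noting that A is similar to its Jordan form J, which has the same characteristic polynomial as A) gives
  χ_A(x) = x^3 - 9*x^2 + 27*x - 27
which factors as (x - 3)^3. The eigenvalues (with algebraic multiplicities) are λ = 3 with multiplicity 3.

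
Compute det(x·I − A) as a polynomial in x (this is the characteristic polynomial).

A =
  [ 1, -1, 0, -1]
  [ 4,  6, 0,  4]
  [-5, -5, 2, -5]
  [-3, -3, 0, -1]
x^4 - 8*x^3 + 24*x^2 - 32*x + 16

Expanding det(x·I − A) (e.g. by cofactor expansion or by noting that A is similar to its Jordan form J, which has the same characteristic polynomial as A) gives
  χ_A(x) = x^4 - 8*x^3 + 24*x^2 - 32*x + 16
which factors as (x - 2)^4. The eigenvalues (with algebraic multiplicities) are λ = 2 with multiplicity 4.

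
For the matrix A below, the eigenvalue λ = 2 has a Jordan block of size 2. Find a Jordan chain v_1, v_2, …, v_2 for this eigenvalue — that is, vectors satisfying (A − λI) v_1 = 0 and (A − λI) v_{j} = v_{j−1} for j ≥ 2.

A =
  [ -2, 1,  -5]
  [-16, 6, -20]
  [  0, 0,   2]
A Jordan chain for λ = 2 of length 2:
v_1 = (-4, -16, 0)ᵀ
v_2 = (1, 0, 0)ᵀ

Let N = A − (2)·I. We want v_2 with N^2 v_2 = 0 but N^1 v_2 ≠ 0; then v_{j-1} := N · v_j for j = 2, …, 2.

Pick v_2 = (1, 0, 0)ᵀ.
Then v_1 = N · v_2 = (-4, -16, 0)ᵀ.

Sanity check: (A − (2)·I) v_1 = (0, 0, 0)ᵀ = 0. ✓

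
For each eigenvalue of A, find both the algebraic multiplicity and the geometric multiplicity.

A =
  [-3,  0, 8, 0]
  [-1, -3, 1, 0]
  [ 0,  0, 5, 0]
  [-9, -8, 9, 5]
λ = -3: alg = 2, geom = 1; λ = 5: alg = 2, geom = 2

Step 1 — factor the characteristic polynomial to read off the algebraic multiplicities:
  χ_A(x) = (x - 5)^2*(x + 3)^2

Step 2 — compute geometric multiplicities via the rank-nullity identity g(λ) = n − rank(A − λI):
  rank(A − (-3)·I) = 3, so dim ker(A − (-3)·I) = n − 3 = 1
  rank(A − (5)·I) = 2, so dim ker(A − (5)·I) = n − 2 = 2

Summary:
  λ = -3: algebraic multiplicity = 2, geometric multiplicity = 1
  λ = 5: algebraic multiplicity = 2, geometric multiplicity = 2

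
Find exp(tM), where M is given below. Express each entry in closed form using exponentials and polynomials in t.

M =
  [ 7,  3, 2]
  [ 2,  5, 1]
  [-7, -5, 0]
e^{tM} =
  [t^2*exp(4*t)/2 + 3*t*exp(4*t) + exp(4*t), t^2*exp(4*t) + 3*t*exp(4*t), t^2*exp(4*t)/2 + 2*t*exp(4*t)]
  [t^2*exp(4*t)/2 + 2*t*exp(4*t), t^2*exp(4*t) + t*exp(4*t) + exp(4*t), t^2*exp(4*t)/2 + t*exp(4*t)]
  [-3*t^2*exp(4*t)/2 - 7*t*exp(4*t), -3*t^2*exp(4*t) - 5*t*exp(4*t), -3*t^2*exp(4*t)/2 - 4*t*exp(4*t) + exp(4*t)]

Strategy: write M = P · J · P⁻¹ where J is a Jordan canonical form, so e^{tM} = P · e^{tJ} · P⁻¹, and e^{tJ} can be computed block-by-block.

M has Jordan form
J =
  [4, 1, 0]
  [0, 4, 1]
  [0, 0, 4]
(up to reordering of blocks).

Per-block formulas:
  For a 3×3 Jordan block J_3(4): exp(t · J_3(4)) = e^(4t)·(I + t·N + (t^2/2)·N^2), where N is the 3×3 nilpotent shift.

After assembling e^{tJ} and conjugating by P, we get:

e^{tM} =
  [t^2*exp(4*t)/2 + 3*t*exp(4*t) + exp(4*t), t^2*exp(4*t) + 3*t*exp(4*t), t^2*exp(4*t)/2 + 2*t*exp(4*t)]
  [t^2*exp(4*t)/2 + 2*t*exp(4*t), t^2*exp(4*t) + t*exp(4*t) + exp(4*t), t^2*exp(4*t)/2 + t*exp(4*t)]
  [-3*t^2*exp(4*t)/2 - 7*t*exp(4*t), -3*t^2*exp(4*t) - 5*t*exp(4*t), -3*t^2*exp(4*t)/2 - 4*t*exp(4*t) + exp(4*t)]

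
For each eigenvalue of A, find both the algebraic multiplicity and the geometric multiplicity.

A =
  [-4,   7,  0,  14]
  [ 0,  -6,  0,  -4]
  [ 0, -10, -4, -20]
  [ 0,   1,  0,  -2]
λ = -4: alg = 4, geom = 3

Step 1 — factor the characteristic polynomial to read off the algebraic multiplicities:
  χ_A(x) = (x + 4)^4

Step 2 — compute geometric multiplicities via the rank-nullity identity g(λ) = n − rank(A − λI):
  rank(A − (-4)·I) = 1, so dim ker(A − (-4)·I) = n − 1 = 3

Summary:
  λ = -4: algebraic multiplicity = 4, geometric multiplicity = 3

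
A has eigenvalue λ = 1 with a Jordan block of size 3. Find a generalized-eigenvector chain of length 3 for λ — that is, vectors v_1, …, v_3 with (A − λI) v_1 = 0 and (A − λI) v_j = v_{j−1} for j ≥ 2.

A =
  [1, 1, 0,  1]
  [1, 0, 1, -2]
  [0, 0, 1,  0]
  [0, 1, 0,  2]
A Jordan chain for λ = 1 of length 3:
v_1 = (1, -1, 0, 1)ᵀ
v_2 = (0, 1, 0, 0)ᵀ
v_3 = (1, 0, 0, 0)ᵀ

Let N = A − (1)·I. We want v_3 with N^3 v_3 = 0 but N^2 v_3 ≠ 0; then v_{j-1} := N · v_j for j = 3, …, 2.

Pick v_3 = (1, 0, 0, 0)ᵀ.
Then v_2 = N · v_3 = (0, 1, 0, 0)ᵀ.
Then v_1 = N · v_2 = (1, -1, 0, 1)ᵀ.

Sanity check: (A − (1)·I) v_1 = (0, 0, 0, 0)ᵀ = 0. ✓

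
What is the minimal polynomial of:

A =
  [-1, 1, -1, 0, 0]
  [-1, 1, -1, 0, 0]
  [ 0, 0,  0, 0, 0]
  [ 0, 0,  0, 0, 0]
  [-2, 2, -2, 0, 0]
x^2

The characteristic polynomial is χ_A(x) = x^5, so the eigenvalues are known. The minimal polynomial is
  m_A(x) = Π_λ (x − λ)^{k_λ}
where k_λ is the size of the *largest* Jordan block for λ (equivalently, the smallest k with (A − λI)^k v = 0 for every generalised eigenvector v of λ).

  λ = 0: largest Jordan block has size 2, contributing (x − 0)^2

So m_A(x) = x^2 = x^2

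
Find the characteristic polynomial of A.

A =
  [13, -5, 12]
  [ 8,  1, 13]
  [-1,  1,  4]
x^3 - 18*x^2 + 108*x - 216

Expanding det(x·I − A) (e.g. by cofactor expansion or by noting that A is similar to its Jordan form J, which has the same characteristic polynomial as A) gives
  χ_A(x) = x^3 - 18*x^2 + 108*x - 216
which factors as (x - 6)^3. The eigenvalues (with algebraic multiplicities) are λ = 6 with multiplicity 3.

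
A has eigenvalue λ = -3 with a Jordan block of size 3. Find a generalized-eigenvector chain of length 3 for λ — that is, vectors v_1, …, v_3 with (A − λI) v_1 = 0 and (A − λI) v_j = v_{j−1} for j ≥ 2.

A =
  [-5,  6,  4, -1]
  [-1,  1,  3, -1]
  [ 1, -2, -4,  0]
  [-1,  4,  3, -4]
A Jordan chain for λ = -3 of length 3:
v_1 = (3, 2, -1, 2)ᵀ
v_2 = (-2, -1, 1, -1)ᵀ
v_3 = (1, 0, 0, 0)ᵀ

Let N = A − (-3)·I. We want v_3 with N^3 v_3 = 0 but N^2 v_3 ≠ 0; then v_{j-1} := N · v_j for j = 3, …, 2.

Pick v_3 = (1, 0, 0, 0)ᵀ.
Then v_2 = N · v_3 = (-2, -1, 1, -1)ᵀ.
Then v_1 = N · v_2 = (3, 2, -1, 2)ᵀ.

Sanity check: (A − (-3)·I) v_1 = (0, 0, 0, 0)ᵀ = 0. ✓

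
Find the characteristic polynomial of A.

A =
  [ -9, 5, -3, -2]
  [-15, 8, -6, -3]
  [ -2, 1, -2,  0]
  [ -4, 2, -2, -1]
x^4 + 4*x^3 + 6*x^2 + 4*x + 1

Expanding det(x·I − A) (e.g. by cofactor expansion or by noting that A is similar to its Jordan form J, which has the same characteristic polynomial as A) gives
  χ_A(x) = x^4 + 4*x^3 + 6*x^2 + 4*x + 1
which factors as (x + 1)^4. The eigenvalues (with algebraic multiplicities) are λ = -1 with multiplicity 4.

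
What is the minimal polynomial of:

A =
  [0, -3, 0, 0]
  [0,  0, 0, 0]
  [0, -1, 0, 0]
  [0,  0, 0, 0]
x^2

The characteristic polynomial is χ_A(x) = x^4, so the eigenvalues are known. The minimal polynomial is
  m_A(x) = Π_λ (x − λ)^{k_λ}
where k_λ is the size of the *largest* Jordan block for λ (equivalently, the smallest k with (A − λI)^k v = 0 for every generalised eigenvector v of λ).

  λ = 0: largest Jordan block has size 2, contributing (x − 0)^2

So m_A(x) = x^2 = x^2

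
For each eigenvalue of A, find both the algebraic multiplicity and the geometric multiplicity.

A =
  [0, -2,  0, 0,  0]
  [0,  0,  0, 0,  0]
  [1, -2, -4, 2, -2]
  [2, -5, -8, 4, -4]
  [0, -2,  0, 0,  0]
λ = 0: alg = 5, geom = 3

Step 1 — factor the characteristic polynomial to read off the algebraic multiplicities:
  χ_A(x) = x^5

Step 2 — compute geometric multiplicities via the rank-nullity identity g(λ) = n − rank(A − λI):
  rank(A − (0)·I) = 2, so dim ker(A − (0)·I) = n − 2 = 3

Summary:
  λ = 0: algebraic multiplicity = 5, geometric multiplicity = 3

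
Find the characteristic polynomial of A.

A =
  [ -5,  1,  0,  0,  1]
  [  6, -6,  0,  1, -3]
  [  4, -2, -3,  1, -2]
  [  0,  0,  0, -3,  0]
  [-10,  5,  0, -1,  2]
x^5 + 15*x^4 + 90*x^3 + 270*x^2 + 405*x + 243

Expanding det(x·I − A) (e.g. by cofactor expansion or by noting that A is similar to its Jordan form J, which has the same characteristic polynomial as A) gives
  χ_A(x) = x^5 + 15*x^4 + 90*x^3 + 270*x^2 + 405*x + 243
which factors as (x + 3)^5. The eigenvalues (with algebraic multiplicities) are λ = -3 with multiplicity 5.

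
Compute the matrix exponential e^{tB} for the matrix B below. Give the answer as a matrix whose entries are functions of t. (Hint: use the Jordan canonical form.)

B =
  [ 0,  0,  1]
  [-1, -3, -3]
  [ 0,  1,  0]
e^{tB} =
  [t^2*exp(-t)/2 + t*exp(-t) + exp(-t), t^2*exp(-t)/2, t^2*exp(-t) + t*exp(-t)]
  [t^2*exp(-t)/2 - t*exp(-t), t^2*exp(-t)/2 - 2*t*exp(-t) + exp(-t), t^2*exp(-t) - 3*t*exp(-t)]
  [-t^2*exp(-t)/2, -t^2*exp(-t)/2 + t*exp(-t), -t^2*exp(-t) + t*exp(-t) + exp(-t)]

Strategy: write B = P · J · P⁻¹ where J is a Jordan canonical form, so e^{tB} = P · e^{tJ} · P⁻¹, and e^{tJ} can be computed block-by-block.

B has Jordan form
J =
  [-1,  1,  0]
  [ 0, -1,  1]
  [ 0,  0, -1]
(up to reordering of blocks).

Per-block formulas:
  For a 3×3 Jordan block J_3(-1): exp(t · J_3(-1)) = e^(-1t)·(I + t·N + (t^2/2)·N^2), where N is the 3×3 nilpotent shift.

After assembling e^{tJ} and conjugating by P, we get:

e^{tB} =
  [t^2*exp(-t)/2 + t*exp(-t) + exp(-t), t^2*exp(-t)/2, t^2*exp(-t) + t*exp(-t)]
  [t^2*exp(-t)/2 - t*exp(-t), t^2*exp(-t)/2 - 2*t*exp(-t) + exp(-t), t^2*exp(-t) - 3*t*exp(-t)]
  [-t^2*exp(-t)/2, -t^2*exp(-t)/2 + t*exp(-t), -t^2*exp(-t) + t*exp(-t) + exp(-t)]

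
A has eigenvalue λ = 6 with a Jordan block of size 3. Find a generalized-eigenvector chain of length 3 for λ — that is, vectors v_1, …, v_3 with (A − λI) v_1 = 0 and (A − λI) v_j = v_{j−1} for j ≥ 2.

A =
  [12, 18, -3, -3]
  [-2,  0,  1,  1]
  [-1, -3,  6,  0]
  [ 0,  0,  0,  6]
A Jordan chain for λ = 6 of length 3:
v_1 = (3, -1, 0, 0)ᵀ
v_2 = (6, -2, -1, 0)ᵀ
v_3 = (1, 0, 0, 0)ᵀ

Let N = A − (6)·I. We want v_3 with N^3 v_3 = 0 but N^2 v_3 ≠ 0; then v_{j-1} := N · v_j for j = 3, …, 2.

Pick v_3 = (1, 0, 0, 0)ᵀ.
Then v_2 = N · v_3 = (6, -2, -1, 0)ᵀ.
Then v_1 = N · v_2 = (3, -1, 0, 0)ᵀ.

Sanity check: (A − (6)·I) v_1 = (0, 0, 0, 0)ᵀ = 0. ✓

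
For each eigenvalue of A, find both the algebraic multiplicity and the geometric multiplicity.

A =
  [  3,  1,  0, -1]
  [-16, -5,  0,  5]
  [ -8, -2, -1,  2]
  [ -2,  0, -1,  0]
λ = -1: alg = 3, geom = 1; λ = 0: alg = 1, geom = 1

Step 1 — factor the characteristic polynomial to read off the algebraic multiplicities:
  χ_A(x) = x*(x + 1)^3

Step 2 — compute geometric multiplicities via the rank-nullity identity g(λ) = n − rank(A − λI):
  rank(A − (-1)·I) = 3, so dim ker(A − (-1)·I) = n − 3 = 1
  rank(A − (0)·I) = 3, so dim ker(A − (0)·I) = n − 3 = 1

Summary:
  λ = -1: algebraic multiplicity = 3, geometric multiplicity = 1
  λ = 0: algebraic multiplicity = 1, geometric multiplicity = 1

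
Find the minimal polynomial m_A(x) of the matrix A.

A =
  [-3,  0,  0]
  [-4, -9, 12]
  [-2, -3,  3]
x^2 + 6*x + 9

The characteristic polynomial is χ_A(x) = (x + 3)^3, so the eigenvalues are known. The minimal polynomial is
  m_A(x) = Π_λ (x − λ)^{k_λ}
where k_λ is the size of the *largest* Jordan block for λ (equivalently, the smallest k with (A − λI)^k v = 0 for every generalised eigenvector v of λ).

  λ = -3: largest Jordan block has size 2, contributing (x + 3)^2

So m_A(x) = (x + 3)^2 = x^2 + 6*x + 9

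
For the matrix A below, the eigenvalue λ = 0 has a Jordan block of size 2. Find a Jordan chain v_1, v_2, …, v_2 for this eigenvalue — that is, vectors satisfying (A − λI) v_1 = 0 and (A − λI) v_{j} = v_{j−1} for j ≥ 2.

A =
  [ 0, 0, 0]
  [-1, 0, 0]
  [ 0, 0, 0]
A Jordan chain for λ = 0 of length 2:
v_1 = (0, -1, 0)ᵀ
v_2 = (1, 0, 0)ᵀ

Let N = A − (0)·I. We want v_2 with N^2 v_2 = 0 but N^1 v_2 ≠ 0; then v_{j-1} := N · v_j for j = 2, …, 2.

Pick v_2 = (1, 0, 0)ᵀ.
Then v_1 = N · v_2 = (0, -1, 0)ᵀ.

Sanity check: (A − (0)·I) v_1 = (0, 0, 0)ᵀ = 0. ✓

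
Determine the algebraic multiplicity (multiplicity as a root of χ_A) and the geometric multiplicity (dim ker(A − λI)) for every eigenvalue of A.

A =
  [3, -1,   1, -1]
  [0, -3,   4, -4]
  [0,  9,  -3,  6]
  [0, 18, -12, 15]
λ = 3: alg = 4, geom = 2

Step 1 — factor the characteristic polynomial to read off the algebraic multiplicities:
  χ_A(x) = (x - 3)^4

Step 2 — compute geometric multiplicities via the rank-nullity identity g(λ) = n − rank(A − λI):
  rank(A − (3)·I) = 2, so dim ker(A − (3)·I) = n − 2 = 2

Summary:
  λ = 3: algebraic multiplicity = 4, geometric multiplicity = 2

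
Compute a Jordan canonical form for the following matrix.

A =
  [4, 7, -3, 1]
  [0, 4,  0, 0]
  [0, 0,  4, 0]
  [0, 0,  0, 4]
J_2(4) ⊕ J_1(4) ⊕ J_1(4)

The characteristic polynomial is
  det(x·I − A) = x^4 - 16*x^3 + 96*x^2 - 256*x + 256 = (x - 4)^4

Eigenvalues and multiplicities (the geometric multiplicity of λ is n − rank(A − λI), which equals the number of Jordan blocks for λ):
  λ = 4: algebraic multiplicity = 4, geometric multiplicity = 3

Determining the block sizes for each eigenvalue:
  λ = 4: 3 blocks summing to 4 forces exactly one block of size 2 and the rest size 1 → block sizes [2, 1, 1]

Assembling the blocks gives a Jordan form
J =
  [4, 1, 0, 0]
  [0, 4, 0, 0]
  [0, 0, 4, 0]
  [0, 0, 0, 4]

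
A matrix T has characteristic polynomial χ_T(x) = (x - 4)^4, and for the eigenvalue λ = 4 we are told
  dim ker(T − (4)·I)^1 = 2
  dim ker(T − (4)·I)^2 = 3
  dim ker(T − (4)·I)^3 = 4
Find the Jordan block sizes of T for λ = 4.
Block sizes for λ = 4: [3, 1]

From the dimensions of kernels of powers, the number of Jordan blocks of size at least j is d_j − d_{j−1} where d_j = dim ker(N^j) (with d_0 = 0). Computing the differences gives [2, 1, 1].
The number of blocks of size exactly k is (#blocks of size ≥ k) − (#blocks of size ≥ k + 1), so the partition is: 1 block(s) of size 1, 1 block(s) of size 3.
In nonincreasing order the block sizes are [3, 1].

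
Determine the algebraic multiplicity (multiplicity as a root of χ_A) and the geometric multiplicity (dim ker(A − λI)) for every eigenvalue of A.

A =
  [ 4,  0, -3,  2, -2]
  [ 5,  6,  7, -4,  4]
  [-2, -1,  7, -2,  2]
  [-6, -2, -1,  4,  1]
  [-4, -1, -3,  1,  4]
λ = 5: alg = 5, geom = 2

Step 1 — factor the characteristic polynomial to read off the algebraic multiplicities:
  χ_A(x) = (x - 5)^5

Step 2 — compute geometric multiplicities via the rank-nullity identity g(λ) = n − rank(A − λI):
  rank(A − (5)·I) = 3, so dim ker(A − (5)·I) = n − 3 = 2

Summary:
  λ = 5: algebraic multiplicity = 5, geometric multiplicity = 2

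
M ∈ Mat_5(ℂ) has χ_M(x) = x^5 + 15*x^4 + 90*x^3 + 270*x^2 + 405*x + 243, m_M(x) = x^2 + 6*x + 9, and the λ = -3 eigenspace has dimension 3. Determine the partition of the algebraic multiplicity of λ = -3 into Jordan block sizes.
Block sizes for λ = -3: [2, 2, 1]

Step 1 — from the characteristic polynomial, algebraic multiplicity of λ = -3 is 5. From dim ker(M − (-3)·I) = 3, there are exactly 3 Jordan blocks for λ = -3.
Step 2 — from the minimal polynomial, the factor (x + 3)^2 tells us the largest block for λ = -3 has size 2.
Step 3 — with total size 5, 3 blocks, and largest block 2, the block sizes (in nonincreasing order) are [2, 2, 1].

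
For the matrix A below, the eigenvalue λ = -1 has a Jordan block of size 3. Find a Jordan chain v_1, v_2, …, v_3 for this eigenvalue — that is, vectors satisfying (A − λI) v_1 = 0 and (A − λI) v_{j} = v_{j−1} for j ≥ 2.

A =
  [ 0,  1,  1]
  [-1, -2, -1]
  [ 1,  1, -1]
A Jordan chain for λ = -1 of length 3:
v_1 = (1, -1, 0)ᵀ
v_2 = (1, -1, 1)ᵀ
v_3 = (1, 0, 0)ᵀ

Let N = A − (-1)·I. We want v_3 with N^3 v_3 = 0 but N^2 v_3 ≠ 0; then v_{j-1} := N · v_j for j = 3, …, 2.

Pick v_3 = (1, 0, 0)ᵀ.
Then v_2 = N · v_3 = (1, -1, 1)ᵀ.
Then v_1 = N · v_2 = (1, -1, 0)ᵀ.

Sanity check: (A − (-1)·I) v_1 = (0, 0, 0)ᵀ = 0. ✓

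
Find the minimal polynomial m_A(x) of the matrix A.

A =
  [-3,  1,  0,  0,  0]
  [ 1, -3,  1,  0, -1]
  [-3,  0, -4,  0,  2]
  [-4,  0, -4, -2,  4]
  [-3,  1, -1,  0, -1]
x^4 + 11*x^3 + 45*x^2 + 81*x + 54

The characteristic polynomial is χ_A(x) = (x + 2)^2*(x + 3)^3, so the eigenvalues are known. The minimal polynomial is
  m_A(x) = Π_λ (x − λ)^{k_λ}
where k_λ is the size of the *largest* Jordan block for λ (equivalently, the smallest k with (A − λI)^k v = 0 for every generalised eigenvector v of λ).

  λ = -3: largest Jordan block has size 3, contributing (x + 3)^3
  λ = -2: largest Jordan block has size 1, contributing (x + 2)

So m_A(x) = (x + 2)*(x + 3)^3 = x^4 + 11*x^3 + 45*x^2 + 81*x + 54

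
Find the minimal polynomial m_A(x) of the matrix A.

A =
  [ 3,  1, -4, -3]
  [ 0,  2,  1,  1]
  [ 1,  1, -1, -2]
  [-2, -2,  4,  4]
x^3 - 6*x^2 + 12*x - 8

The characteristic polynomial is χ_A(x) = (x - 2)^4, so the eigenvalues are known. The minimal polynomial is
  m_A(x) = Π_λ (x − λ)^{k_λ}
where k_λ is the size of the *largest* Jordan block for λ (equivalently, the smallest k with (A − λI)^k v = 0 for every generalised eigenvector v of λ).

  λ = 2: largest Jordan block has size 3, contributing (x − 2)^3

So m_A(x) = (x - 2)^3 = x^3 - 6*x^2 + 12*x - 8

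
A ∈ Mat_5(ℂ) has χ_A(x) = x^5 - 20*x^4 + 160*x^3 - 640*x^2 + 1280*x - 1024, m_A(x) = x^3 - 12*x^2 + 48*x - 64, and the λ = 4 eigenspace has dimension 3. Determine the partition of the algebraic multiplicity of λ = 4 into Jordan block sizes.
Block sizes for λ = 4: [3, 1, 1]

Step 1 — from the characteristic polynomial, algebraic multiplicity of λ = 4 is 5. From dim ker(A − (4)·I) = 3, there are exactly 3 Jordan blocks for λ = 4.
Step 2 — from the minimal polynomial, the factor (x − 4)^3 tells us the largest block for λ = 4 has size 3.
Step 3 — with total size 5, 3 blocks, and largest block 3, the block sizes (in nonincreasing order) are [3, 1, 1].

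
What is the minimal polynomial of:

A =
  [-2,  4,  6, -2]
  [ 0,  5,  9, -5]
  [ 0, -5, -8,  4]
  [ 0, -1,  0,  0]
x^3 + 3*x^2 - 4

The characteristic polynomial is χ_A(x) = (x - 1)*(x + 2)^3, so the eigenvalues are known. The minimal polynomial is
  m_A(x) = Π_λ (x − λ)^{k_λ}
where k_λ is the size of the *largest* Jordan block for λ (equivalently, the smallest k with (A − λI)^k v = 0 for every generalised eigenvector v of λ).

  λ = -2: largest Jordan block has size 2, contributing (x + 2)^2
  λ = 1: largest Jordan block has size 1, contributing (x − 1)

So m_A(x) = (x - 1)*(x + 2)^2 = x^3 + 3*x^2 - 4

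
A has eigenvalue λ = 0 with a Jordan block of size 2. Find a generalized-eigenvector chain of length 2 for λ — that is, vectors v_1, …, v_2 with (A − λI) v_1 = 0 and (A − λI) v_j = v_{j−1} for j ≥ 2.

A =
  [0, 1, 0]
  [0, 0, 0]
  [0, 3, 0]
A Jordan chain for λ = 0 of length 2:
v_1 = (1, 0, 3)ᵀ
v_2 = (0, 1, 0)ᵀ

Let N = A − (0)·I. We want v_2 with N^2 v_2 = 0 but N^1 v_2 ≠ 0; then v_{j-1} := N · v_j for j = 2, …, 2.

Pick v_2 = (0, 1, 0)ᵀ.
Then v_1 = N · v_2 = (1, 0, 3)ᵀ.

Sanity check: (A − (0)·I) v_1 = (0, 0, 0)ᵀ = 0. ✓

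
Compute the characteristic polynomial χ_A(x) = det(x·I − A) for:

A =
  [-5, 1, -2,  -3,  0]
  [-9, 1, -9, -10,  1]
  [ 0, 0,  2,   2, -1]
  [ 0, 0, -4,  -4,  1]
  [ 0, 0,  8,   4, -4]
x^5 + 10*x^4 + 40*x^3 + 80*x^2 + 80*x + 32

Expanding det(x·I − A) (e.g. by cofactor expansion or by noting that A is similar to its Jordan form J, which has the same characteristic polynomial as A) gives
  χ_A(x) = x^5 + 10*x^4 + 40*x^3 + 80*x^2 + 80*x + 32
which factors as (x + 2)^5. The eigenvalues (with algebraic multiplicities) are λ = -2 with multiplicity 5.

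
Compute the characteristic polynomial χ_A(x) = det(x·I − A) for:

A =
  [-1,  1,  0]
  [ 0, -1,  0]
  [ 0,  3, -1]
x^3 + 3*x^2 + 3*x + 1

Expanding det(x·I − A) (e.g. by cofactor expansion or by noting that A is similar to its Jordan form J, which has the same characteristic polynomial as A) gives
  χ_A(x) = x^3 + 3*x^2 + 3*x + 1
which factors as (x + 1)^3. The eigenvalues (with algebraic multiplicities) are λ = -1 with multiplicity 3.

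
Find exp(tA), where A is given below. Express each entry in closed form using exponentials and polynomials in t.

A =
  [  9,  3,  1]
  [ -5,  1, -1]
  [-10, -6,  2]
e^{tA} =
  [5*t*exp(4*t) + exp(4*t), 3*t*exp(4*t), t*exp(4*t)]
  [-5*t*exp(4*t), -3*t*exp(4*t) + exp(4*t), -t*exp(4*t)]
  [-10*t*exp(4*t), -6*t*exp(4*t), -2*t*exp(4*t) + exp(4*t)]

Strategy: write A = P · J · P⁻¹ where J is a Jordan canonical form, so e^{tA} = P · e^{tJ} · P⁻¹, and e^{tJ} can be computed block-by-block.

A has Jordan form
J =
  [4, 1, 0]
  [0, 4, 0]
  [0, 0, 4]
(up to reordering of blocks).

Per-block formulas:
  For a 1×1 block at λ = 4: exp(t · [4]) = [e^(4t)].
  For a 2×2 Jordan block J_2(4): exp(t · J_2(4)) = e^(4t)·(I + t·N), where N is the 2×2 nilpotent shift.

After assembling e^{tJ} and conjugating by P, we get:

e^{tA} =
  [5*t*exp(4*t) + exp(4*t), 3*t*exp(4*t), t*exp(4*t)]
  [-5*t*exp(4*t), -3*t*exp(4*t) + exp(4*t), -t*exp(4*t)]
  [-10*t*exp(4*t), -6*t*exp(4*t), -2*t*exp(4*t) + exp(4*t)]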